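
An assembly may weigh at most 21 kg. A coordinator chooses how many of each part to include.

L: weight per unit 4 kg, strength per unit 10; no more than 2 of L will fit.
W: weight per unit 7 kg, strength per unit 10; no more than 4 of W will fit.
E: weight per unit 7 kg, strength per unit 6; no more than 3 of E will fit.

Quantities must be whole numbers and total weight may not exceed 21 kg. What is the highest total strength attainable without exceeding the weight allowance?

This is a bounded integer knapsack.
Take 3×W: weight 21 ≤ 21, strength 3·10 = 30.
No other integer combination yields more.

30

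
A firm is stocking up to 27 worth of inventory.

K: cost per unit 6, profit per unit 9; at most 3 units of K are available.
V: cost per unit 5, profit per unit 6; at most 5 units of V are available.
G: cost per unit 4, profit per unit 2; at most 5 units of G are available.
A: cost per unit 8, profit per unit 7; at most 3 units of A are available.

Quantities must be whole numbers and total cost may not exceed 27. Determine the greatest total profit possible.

This is a bounded integer knapsack.
2×K and 3×V: cost 27 ≤ 27, profit 2·9 + 3·6 = 36.
3×K, 1×V, and 1×G: cost 27 ≤ 27, profit 3·9 + 1·6 + 1·2 = 35.
Best is 36.

36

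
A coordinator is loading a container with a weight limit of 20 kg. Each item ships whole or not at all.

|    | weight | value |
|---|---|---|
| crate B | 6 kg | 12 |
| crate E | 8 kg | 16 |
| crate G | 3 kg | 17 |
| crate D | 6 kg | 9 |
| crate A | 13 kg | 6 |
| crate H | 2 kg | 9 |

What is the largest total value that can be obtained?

Allowing fractional choices, the relaxed optimum would be about 55.5, but items are indivisible.
crate B + crate E + crate G + crate H: weight 6 + 8 + 3 + 2 = 19 ≤ 20, value 12 + 16 + 17 + 9 = 54.
crate B + crate G + crate D + crate H: weight 6 + 3 + 6 + 2 = 17 ≤ 20, value 12 + 17 + 9 + 9 = 47.
crate E + crate G + crate D + crate H: weight 8 + 3 + 6 + 2 = 19 ≤ 20, value 16 + 17 + 9 + 9 = 51.
Best is crate B, crate E, crate G, and crate H with total value 54.

54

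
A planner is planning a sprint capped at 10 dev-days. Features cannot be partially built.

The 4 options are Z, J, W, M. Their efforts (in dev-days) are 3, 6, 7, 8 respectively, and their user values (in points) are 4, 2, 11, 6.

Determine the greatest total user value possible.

15

Z + W: effort 3 + 7 = 10 ≤ 10, user value 4 + 11 = 15.
M: effort 8 ≤ 10, user value 6.
W: effort 7 ≤ 10, user value 11.
Best is Z and W with total user value 15.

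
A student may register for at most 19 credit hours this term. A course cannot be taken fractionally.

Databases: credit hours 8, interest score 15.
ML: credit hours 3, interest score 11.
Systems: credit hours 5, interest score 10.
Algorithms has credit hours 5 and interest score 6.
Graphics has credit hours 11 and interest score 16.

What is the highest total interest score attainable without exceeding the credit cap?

Take ML, Systems, and Graphics: credit hours 3 + 5 + 11 = 19 ≤ 19, interest score 11 + 10 + 16 = 37.
No other feasible combination does better.

37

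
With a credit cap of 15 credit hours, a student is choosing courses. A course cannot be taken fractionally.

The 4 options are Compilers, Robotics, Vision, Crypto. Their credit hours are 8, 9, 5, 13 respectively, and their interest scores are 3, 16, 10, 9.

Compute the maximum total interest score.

Allowing fractional choices, the relaxed optimum would be about 26.7, but courses are indivisible.
Robotics: credit hours 9 ≤ 15, interest score 16.
Robotics + Vision: credit hours 9 + 5 = 14 ≤ 15, interest score 16 + 10 = 26.
Best is Robotics and Vision with total interest score 26.

26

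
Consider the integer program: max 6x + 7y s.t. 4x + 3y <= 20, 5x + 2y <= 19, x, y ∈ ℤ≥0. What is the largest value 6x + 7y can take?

42

The continuous relaxation peaks at (0, 6.67) with value 46.67; rounding to a feasible lattice point costs some objective.
(x,y)=(0,6): 4·0+3·6=18≤20, 5·0+2·6=12≤19, objective 42.
(x,y)=(1,5): 4·1+3·5=19≤20, 5·1+2·5=15≤19, objective 41.
Maximum is 42 at (x,y)=(0,6).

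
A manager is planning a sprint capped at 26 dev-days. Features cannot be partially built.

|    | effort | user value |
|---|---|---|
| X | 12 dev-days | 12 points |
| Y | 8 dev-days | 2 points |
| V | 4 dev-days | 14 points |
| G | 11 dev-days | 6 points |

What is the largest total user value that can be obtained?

This is an integer program with binary decision variables.
Allowing fractional choices, the relaxed optimum would be about 31.5, but features are indivisible.
Y + V + G: effort 8 + 4 + 11 = 23 ≤ 26, user value 2 + 14 + 6 = 22.
X + V: effort 12 + 4 = 16 ≤ 26, user value 12 + 14 = 26.
X + Y + V: effort 12 + 8 + 4 = 24 ≤ 26, user value 12 + 2 + 14 = 28.
Best is X, Y, and V with total user value 28.

28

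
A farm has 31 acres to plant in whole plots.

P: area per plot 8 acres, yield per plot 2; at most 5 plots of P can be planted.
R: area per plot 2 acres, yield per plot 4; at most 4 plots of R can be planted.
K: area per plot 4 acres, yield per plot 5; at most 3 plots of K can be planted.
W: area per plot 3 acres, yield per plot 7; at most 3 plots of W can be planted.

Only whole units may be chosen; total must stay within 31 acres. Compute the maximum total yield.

52

W has the best ratio (7/3); taking only W gives at most 3×7 = 21 (stopped by the supply cap of 3).
Mixing does better — 4×R, 3×K, and 3×W: area 29 ≤ 31, yield 4·4 + 3·5 + 3·7 = 52.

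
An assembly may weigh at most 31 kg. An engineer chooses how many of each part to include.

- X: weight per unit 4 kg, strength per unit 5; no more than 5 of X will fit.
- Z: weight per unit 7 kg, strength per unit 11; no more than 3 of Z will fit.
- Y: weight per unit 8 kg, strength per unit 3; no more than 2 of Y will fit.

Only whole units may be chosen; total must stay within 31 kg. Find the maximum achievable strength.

43

Take 2×X and 3×Z: weight 29 ≤ 31, strength 2·5 + 3·11 = 43.
Z has the best ratio (11/7) and is taken to its limit of 3; remaining capacity is filled optimally with the others.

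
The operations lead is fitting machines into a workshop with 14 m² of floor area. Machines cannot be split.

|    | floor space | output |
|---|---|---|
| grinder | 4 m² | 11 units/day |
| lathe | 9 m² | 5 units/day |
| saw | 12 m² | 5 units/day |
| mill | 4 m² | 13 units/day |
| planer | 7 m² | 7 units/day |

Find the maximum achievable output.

24

This is an integer program with binary decision variables.
grinder + mill: floor space 4 + 4 = 8 ≤ 14, output 11 + 13 = 24.
mill + planer: floor space 4 + 7 = 11 ≤ 14, output 13 + 7 = 20.
Best is grinder and mill with total output 24.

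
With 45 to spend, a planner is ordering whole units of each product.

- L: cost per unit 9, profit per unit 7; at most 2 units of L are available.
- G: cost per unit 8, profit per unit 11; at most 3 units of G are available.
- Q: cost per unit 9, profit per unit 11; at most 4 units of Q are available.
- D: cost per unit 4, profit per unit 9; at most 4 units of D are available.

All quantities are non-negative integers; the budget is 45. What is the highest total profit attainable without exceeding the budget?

71

D has the best ratio (9/4); taking only D gives at most 4×9 = 36 (stopped by the supply cap of 4).
Mixing does better — 3×G, 1×Q, and 3×D: cost 45 ≤ 45, profit 3·11 + 1·11 + 3·9 = 71.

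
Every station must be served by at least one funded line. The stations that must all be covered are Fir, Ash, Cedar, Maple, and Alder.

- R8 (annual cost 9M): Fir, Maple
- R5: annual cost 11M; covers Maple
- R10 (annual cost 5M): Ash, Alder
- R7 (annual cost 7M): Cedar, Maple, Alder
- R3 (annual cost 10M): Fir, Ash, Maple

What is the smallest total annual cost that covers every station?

The greedy cost-per-new-station heuristic would pick R7, R10, and R8 for 21, but a cheaper cover exists.
Choose R7 and R3: together they cover Fir, Ash, Cedar, Maple, Alder — every station.
Total annual cost: 7 + 10 = 17.
No cover costs less than 17.

17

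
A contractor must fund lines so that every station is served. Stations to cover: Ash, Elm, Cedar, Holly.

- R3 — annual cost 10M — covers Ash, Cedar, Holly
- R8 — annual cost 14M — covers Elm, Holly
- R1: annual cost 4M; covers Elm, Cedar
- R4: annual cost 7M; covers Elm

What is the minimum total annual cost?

14

Choose R3 and R1: together they cover Ash, Elm, Cedar, Holly — every station.
Total annual cost: 10 + 4 = 14.
No cover costs less than 14.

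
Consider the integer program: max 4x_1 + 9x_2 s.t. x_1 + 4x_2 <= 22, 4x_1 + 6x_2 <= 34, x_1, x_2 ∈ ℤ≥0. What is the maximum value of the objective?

49

(x_1,x_2)=(1,5) is feasible, giving 49.
(x_1,x_2)=(0,5) is feasible, giving 45.
(x_1,x_2)=(2,4) is feasible, giving 44.
The best lattice point is (1,5), giving 49.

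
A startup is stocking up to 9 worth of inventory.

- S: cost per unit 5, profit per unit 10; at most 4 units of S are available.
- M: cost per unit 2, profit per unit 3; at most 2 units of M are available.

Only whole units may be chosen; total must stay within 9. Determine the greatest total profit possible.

16

S has the best ratio (10/5); taking only S gives at most 1×10 = 10 (stopped by the cost limit).
Mixing does better — 1×S and 2×M: cost 9 ≤ 9, profit 1·10 + 2·3 = 16.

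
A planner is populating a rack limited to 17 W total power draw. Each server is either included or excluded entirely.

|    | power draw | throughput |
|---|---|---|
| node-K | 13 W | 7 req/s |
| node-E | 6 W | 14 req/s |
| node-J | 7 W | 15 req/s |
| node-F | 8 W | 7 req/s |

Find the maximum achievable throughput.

29

Take node-E and node-J: power draw 6 + 7 = 13 ≤ 17, throughput 14 + 15 = 29.
No other feasible combination does better.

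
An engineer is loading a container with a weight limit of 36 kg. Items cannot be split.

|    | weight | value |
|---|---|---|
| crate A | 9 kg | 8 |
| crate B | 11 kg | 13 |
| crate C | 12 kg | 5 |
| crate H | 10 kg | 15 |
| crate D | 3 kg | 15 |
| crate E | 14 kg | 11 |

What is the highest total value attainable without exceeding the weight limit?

51

Allowing fractional choices, the relaxed optimum would be about 53.4, but items are indivisible.
crate A + crate H + crate D + crate E: weight 9 + 10 + 3 + 14 = 36 ≤ 36, value 8 + 15 + 15 + 11 = 49.
crate B + crate C + crate H + crate D: weight 11 + 12 + 10 + 3 = 36 ≤ 36, value 13 + 5 + 15 + 15 = 48.
crate A + crate B + crate H + crate D: weight 9 + 11 + 10 + 3 = 33 ≤ 36, value 8 + 13 + 15 + 15 = 51.
Best is crate A, crate B, crate H, and crate D with total value 51.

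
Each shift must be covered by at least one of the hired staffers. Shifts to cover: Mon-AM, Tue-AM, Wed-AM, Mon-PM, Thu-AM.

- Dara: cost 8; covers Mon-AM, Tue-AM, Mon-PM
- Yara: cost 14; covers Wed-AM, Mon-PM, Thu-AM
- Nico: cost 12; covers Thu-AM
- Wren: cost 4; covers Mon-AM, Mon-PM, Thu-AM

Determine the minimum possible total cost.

Choose Dara and Yara: together they cover Mon-AM, Tue-AM, Wed-AM, Mon-PM, Thu-AM — every shift.
Total cost: 8 + 14 = 22.

22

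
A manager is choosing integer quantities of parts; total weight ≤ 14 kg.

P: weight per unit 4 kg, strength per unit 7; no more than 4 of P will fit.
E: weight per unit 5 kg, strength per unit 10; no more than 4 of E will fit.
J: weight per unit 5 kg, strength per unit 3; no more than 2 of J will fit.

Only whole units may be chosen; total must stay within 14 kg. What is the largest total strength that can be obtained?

27

Take 1×P and 2×E: weight 14 ≤ 14, strength 1·7 + 2·10 = 27.
No other integer combination yields more.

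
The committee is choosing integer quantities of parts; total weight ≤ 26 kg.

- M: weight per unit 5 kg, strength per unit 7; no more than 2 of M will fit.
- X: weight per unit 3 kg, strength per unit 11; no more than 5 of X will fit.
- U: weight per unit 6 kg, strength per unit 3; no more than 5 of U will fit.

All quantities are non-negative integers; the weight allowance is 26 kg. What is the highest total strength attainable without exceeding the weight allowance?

69

X has the best ratio (11/3); taking only X gives at most 5×11 = 55 (stopped by the supply cap of 5).
Mixing does better — 2×M and 5×X: weight 25 ≤ 26, strength 2·7 + 5·11 = 69.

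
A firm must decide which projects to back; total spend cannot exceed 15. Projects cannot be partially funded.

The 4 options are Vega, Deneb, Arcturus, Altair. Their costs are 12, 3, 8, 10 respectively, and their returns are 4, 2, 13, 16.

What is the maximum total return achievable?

18

Take Deneb and Altair: cost 3 + 10 = 13 ≤ 15, return 2 + 16 = 18.
No other feasible combination does better.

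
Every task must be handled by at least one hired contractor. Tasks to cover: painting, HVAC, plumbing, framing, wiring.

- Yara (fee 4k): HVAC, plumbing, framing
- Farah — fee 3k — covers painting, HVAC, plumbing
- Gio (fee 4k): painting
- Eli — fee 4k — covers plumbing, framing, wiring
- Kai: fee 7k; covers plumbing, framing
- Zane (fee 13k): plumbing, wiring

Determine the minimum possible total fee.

This is a weighted set-cover instance.
Choose Farah and Eli: together they cover painting, HVAC, plumbing, framing, wiring — every task.
Total fee: 3 + 4 = 7.
No cover costs less than 7.

7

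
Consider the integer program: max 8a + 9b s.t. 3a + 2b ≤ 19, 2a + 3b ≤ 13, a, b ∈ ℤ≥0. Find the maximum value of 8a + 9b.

Relaxing integrality, the LP optimum is 51.40 at (a,b) = (6.2, 0.2), which is not an integer point.
(a,b)=(5,1): 3·5+2·1=17≤19, 2·5+3·1=13≤13, objective 49.
(a,b)=(6,0): 3·6+2·0=18≤19, 2·6+3·0=12≤13, objective 48.
(a,b)=(4,1): 3·4+2·1=14≤19, 2·4+3·1=11≤13, objective 41.
(a,b)=(5,0): 3·5+2·0=15≤19, 2·5+3·0=10≤13, objective 40.
The best lattice point is (5,1), giving 49.

49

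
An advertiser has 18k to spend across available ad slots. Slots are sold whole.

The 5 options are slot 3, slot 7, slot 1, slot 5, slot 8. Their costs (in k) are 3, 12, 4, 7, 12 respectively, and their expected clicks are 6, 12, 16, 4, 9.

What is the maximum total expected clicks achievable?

Take slot 7 and slot 1: cost 12 + 4 = 16 ≤ 18, expected clicks 12 + 16 = 28.
No other feasible combination does better.

28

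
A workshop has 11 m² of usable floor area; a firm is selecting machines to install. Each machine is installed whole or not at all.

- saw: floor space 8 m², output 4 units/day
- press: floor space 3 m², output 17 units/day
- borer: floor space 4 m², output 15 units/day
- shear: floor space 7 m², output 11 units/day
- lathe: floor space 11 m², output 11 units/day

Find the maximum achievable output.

Allowing fractional choices, the relaxed optimum would be about 38.3, but machines are indivisible.
borer + shear: floor space 4 + 7 = 11 ≤ 11, output 15 + 11 = 26.
press + borer: floor space 3 + 4 = 7 ≤ 11, output 17 + 15 = 32.
press + shear: floor space 3 + 7 = 10 ≤ 11, output 17 + 11 = 28.
Best is press and borer with total output 32.

32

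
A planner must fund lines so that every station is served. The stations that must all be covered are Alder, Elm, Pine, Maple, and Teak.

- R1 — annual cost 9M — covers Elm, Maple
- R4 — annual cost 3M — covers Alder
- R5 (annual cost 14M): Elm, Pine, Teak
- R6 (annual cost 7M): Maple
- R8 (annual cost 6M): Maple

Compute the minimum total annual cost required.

The greedy cost-per-new-station heuristic would pick R4, R1, and R5 for 26, but a cheaper cover exists.
Choose R4, R5, and R8: together they cover Alder, Elm, Pine, Maple, Teak — every station.
Total annual cost: 3 + 14 + 6 = 23.
No cover costs less than 23.

23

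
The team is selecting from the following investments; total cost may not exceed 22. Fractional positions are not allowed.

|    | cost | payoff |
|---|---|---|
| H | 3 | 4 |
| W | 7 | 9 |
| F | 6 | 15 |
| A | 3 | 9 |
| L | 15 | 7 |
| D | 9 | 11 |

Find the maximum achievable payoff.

39

F + A + D: cost 6 + 3 + 9 = 18 ≤ 22, payoff 15 + 9 + 11 = 35.
H + F + A + D: cost 3 + 6 + 3 + 9 = 21 ≤ 22, payoff 4 + 15 + 9 + 11 = 39.
H + W + F + A: cost 3 + 7 + 6 + 3 = 19 ≤ 22, payoff 4 + 9 + 15 + 9 = 37.
Best is H, F, A, and D with total payoff 39.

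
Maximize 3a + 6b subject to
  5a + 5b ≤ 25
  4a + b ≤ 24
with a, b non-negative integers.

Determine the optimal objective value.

(a,b)=(0,5): 5·0+5·5=25≤25, 4·0+1·5=5≤24, objective 30.
(a,b)=(1,4): 5·1+5·4=25≤25, 4·1+1·4=8≤24, objective 27.
Maximum is 30 at (a,b)=(0,5).

30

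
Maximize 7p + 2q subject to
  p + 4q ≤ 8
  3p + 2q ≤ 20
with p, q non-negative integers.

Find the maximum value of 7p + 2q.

(p,q)=(6,0): 1·6+4·0=6≤8, 3·6+2·0=18≤20, objective 42.
(p,q)=(5,0): 1·5+4·0=5≤8, 3·5+2·0=15≤20, objective 35.
No feasible integer point exceeds 42.

42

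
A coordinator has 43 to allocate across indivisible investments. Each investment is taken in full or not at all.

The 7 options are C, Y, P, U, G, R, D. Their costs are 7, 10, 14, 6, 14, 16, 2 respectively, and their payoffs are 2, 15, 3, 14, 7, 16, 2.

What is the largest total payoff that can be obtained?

Treat it as a binary knapsack problem.
Y + U + R + D: cost 10 + 6 + 16 + 2 = 34 ≤ 43, payoff 15 + 14 + 16 + 2 = 47.
C + Y + U + R + D: cost 7 + 10 + 6 + 16 + 2 = 41 ≤ 43, payoff 2 + 15 + 14 + 16 + 2 = 49.
C + Y + U + R: cost 7 + 10 + 6 + 16 = 39 ≤ 43, payoff 2 + 15 + 14 + 16 = 47.
Best is C, Y, U, R, and D with total payoff 49.

49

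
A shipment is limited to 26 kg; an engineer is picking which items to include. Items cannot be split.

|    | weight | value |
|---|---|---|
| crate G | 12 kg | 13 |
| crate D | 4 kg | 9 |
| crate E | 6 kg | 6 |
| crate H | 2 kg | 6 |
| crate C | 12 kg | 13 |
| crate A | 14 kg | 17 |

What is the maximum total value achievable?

38

crate D + crate E + crate H + crate C: weight 4 + 6 + 2 + 12 = 24 ≤ 26, value 9 + 6 + 6 + 13 = 34.
crate D + crate E + crate H + crate A: weight 4 + 6 + 2 + 14 = 26 ≤ 26, value 9 + 6 + 6 + 17 = 38.
crate G + crate D + crate E + crate H: weight 12 + 4 + 6 + 2 = 24 ≤ 26, value 13 + 9 + 6 + 6 = 34.
Best is crate D, crate E, crate H, and crate A with total value 38.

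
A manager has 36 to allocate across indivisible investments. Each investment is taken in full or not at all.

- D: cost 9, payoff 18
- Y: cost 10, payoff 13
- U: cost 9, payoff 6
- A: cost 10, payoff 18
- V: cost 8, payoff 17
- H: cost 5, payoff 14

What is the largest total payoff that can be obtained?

67

D + Y + A + H: cost 9 + 10 + 10 + 5 = 34 ≤ 36, payoff 18 + 13 + 18 + 14 = 63.
D + A + V + H: cost 9 + 10 + 8 + 5 = 32 ≤ 36, payoff 18 + 18 + 17 + 14 = 67.
D + Y + V + H: cost 9 + 10 + 8 + 5 = 32 ≤ 36, payoff 18 + 13 + 17 + 14 = 62.
Best is D, A, V, and H with total payoff 67.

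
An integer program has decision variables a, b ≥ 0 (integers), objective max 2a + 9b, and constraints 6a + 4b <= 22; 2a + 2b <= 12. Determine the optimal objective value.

45

Relaxing integrality, the LP optimum is 49.50 at (a,b) = (0, 5.5), which is not an integer point.
(a,b)=(0,5): 6·0+4·5=20≤22, 2·0+2·5=10≤12, objective 45.
(a,b)=(1,4): 6·1+4·4=22≤22, 2·1+2·4=10≤12, objective 38.
No feasible integer point exceeds 45.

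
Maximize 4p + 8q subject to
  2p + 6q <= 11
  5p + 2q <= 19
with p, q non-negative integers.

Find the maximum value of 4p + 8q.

(p,q)=(2,1): 2·2+6·1=10≤11, 5·2+2·1=12≤19, objective 16.
(p,q)=(1,1): 2·1+6·1=8≤11, 5·1+2·1=7≤19, objective 12.
(p,q)=(3,0): 2·3+6·0=6≤11, 5·3+2·0=15≤19, objective 12.
No feasible integer point exceeds 16.

16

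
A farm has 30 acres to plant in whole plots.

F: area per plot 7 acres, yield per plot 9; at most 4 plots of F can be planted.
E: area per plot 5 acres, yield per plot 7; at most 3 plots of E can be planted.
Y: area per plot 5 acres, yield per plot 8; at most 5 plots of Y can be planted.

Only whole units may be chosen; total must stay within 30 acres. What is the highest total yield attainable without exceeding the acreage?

This is a bounded integer knapsack.
Y has the best ratio (8/5); taking only Y gives at most 5×8 = 40 (stopped by the supply cap of 5).
Mixing does better — 1×E and 5×Y: area 30 ≤ 30, yield 1·7 + 5·8 = 47.

47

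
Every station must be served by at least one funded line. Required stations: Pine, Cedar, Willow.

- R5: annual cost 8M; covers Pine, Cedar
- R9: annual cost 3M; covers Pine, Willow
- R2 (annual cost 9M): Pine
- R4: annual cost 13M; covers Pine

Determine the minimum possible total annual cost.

11

Choose R5 and R9: together they cover Pine, Cedar, Willow — every station.
Total annual cost: 8 + 3 = 11.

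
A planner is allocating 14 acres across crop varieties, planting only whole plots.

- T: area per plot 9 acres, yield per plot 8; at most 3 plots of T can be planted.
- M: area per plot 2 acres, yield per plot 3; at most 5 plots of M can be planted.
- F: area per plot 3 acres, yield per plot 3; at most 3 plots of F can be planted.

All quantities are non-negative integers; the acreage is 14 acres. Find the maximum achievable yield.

18

M has the best ratio (3/2); taking only M gives at most 5×3 = 15 (stopped by the supply cap of 5).
Mixing does better — 4×M and 2×F: area 14 ≤ 14, yield 4·3 + 2·3 = 18.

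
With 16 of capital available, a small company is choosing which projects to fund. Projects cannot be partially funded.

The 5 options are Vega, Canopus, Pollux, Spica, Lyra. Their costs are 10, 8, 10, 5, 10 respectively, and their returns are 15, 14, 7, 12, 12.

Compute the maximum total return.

Vega + Spica: cost 10 + 5 = 15 ≤ 16, return 15 + 12 = 27.
Canopus + Spica: cost 8 + 5 = 13 ≤ 16, return 14 + 12 = 26.
Best is Vega and Spica with total return 27.

27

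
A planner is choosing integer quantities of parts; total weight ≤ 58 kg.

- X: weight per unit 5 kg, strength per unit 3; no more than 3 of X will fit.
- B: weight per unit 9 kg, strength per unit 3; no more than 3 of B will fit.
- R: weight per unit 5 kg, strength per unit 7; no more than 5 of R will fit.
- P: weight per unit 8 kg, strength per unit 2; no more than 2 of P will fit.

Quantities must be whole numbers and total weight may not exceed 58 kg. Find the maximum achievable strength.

R has the best ratio (7/5); taking only R gives at most 5×7 = 35 (stopped by the supply cap of 5).
Mixing does better — 3×X, 2×B, and 5×R: weight 58 ≤ 58, strength 3·3 + 2·3 + 5·7 = 50.

50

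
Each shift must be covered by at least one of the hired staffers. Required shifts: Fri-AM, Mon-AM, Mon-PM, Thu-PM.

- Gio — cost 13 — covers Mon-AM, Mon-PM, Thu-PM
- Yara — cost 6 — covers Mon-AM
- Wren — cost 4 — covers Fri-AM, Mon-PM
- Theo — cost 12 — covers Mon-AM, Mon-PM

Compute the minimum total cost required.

17

The greedy cost-per-new-shift heuristic would pick Wren, Yara, and Gio for 23, but a cheaper cover exists.
Choose Gio and Wren: together they cover Fri-AM, Mon-AM, Mon-PM, Thu-PM — every shift.
Total cost: 13 + 4 = 17.
No cover costs less than 17.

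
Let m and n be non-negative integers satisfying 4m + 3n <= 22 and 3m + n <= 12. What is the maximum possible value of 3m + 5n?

(m,n)=(0,7): 4·0+3·7=21≤22, 3·0+1·7=7≤12, objective 35.
(m,n)=(1,6): 4·1+3·6=22≤22, 3·1+1·6=9≤12, objective 33.
(m,n)=(0,6): 4·0+3·6=18≤22, 3·0+1·6=6≤12, objective 30.
No feasible integer point exceeds 35.

35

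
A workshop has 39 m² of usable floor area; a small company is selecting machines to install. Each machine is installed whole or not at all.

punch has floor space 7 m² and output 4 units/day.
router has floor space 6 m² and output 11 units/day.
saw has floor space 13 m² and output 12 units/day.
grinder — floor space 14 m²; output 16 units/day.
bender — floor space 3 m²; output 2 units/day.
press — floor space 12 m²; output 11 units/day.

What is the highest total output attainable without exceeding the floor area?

42

This is a 0-1 knapsack instance.
Take punch, router, grinder, and press: floor space 7 + 6 + 14 + 12 = 39 ≤ 39, output 4 + 11 + 16 + 11 = 42.
No other feasible combination does better.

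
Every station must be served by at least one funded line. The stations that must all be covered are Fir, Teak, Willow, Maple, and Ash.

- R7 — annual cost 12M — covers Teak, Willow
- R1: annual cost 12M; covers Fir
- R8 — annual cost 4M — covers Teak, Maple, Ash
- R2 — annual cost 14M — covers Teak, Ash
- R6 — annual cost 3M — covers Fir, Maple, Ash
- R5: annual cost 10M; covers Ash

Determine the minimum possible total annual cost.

This is an integer covering problem.
The greedy cost-per-new-station heuristic would pick R6, R8, and R7 for 19, but a cheaper cover exists.
Choose R7 and R6: together they cover Fir, Teak, Willow, Maple, Ash — every station.
Total annual cost: 12 + 3 = 15.
No cover costs less than 15.

15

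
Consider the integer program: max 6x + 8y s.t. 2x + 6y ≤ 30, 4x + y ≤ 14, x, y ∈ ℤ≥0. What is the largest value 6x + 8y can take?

44

(x,y)=(2,4) is feasible, giving 44.
(x,y)=(1,4) is feasible, giving 38.
(x,y)=(2,3) is feasible, giving 36.
Maximum is 44 at (x,y)=(2,4).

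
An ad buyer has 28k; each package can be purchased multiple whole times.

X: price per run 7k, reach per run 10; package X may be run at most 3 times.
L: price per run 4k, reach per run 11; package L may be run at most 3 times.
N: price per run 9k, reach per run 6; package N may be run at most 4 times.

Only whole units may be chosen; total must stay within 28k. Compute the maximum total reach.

53

L has the best ratio (11/4); taking only L gives at most 3×11 = 33 (stopped by the supply cap of 3).
Mixing does better — 2×X and 3×L: price 26 ≤ 28, reach 2·10 + 3·11 = 53.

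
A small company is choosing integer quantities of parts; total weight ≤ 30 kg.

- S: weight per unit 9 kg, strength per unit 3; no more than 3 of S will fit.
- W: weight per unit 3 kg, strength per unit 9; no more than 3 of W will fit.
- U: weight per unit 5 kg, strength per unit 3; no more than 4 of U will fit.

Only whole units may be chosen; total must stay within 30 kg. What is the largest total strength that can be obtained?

39

3×W and 4×U: weight 29 ≤ 30, strength 3·9 + 4·3 = 39.
3×W and 3×U: weight 24 ≤ 30, strength 3·9 + 3·3 = 36.
Best is 39.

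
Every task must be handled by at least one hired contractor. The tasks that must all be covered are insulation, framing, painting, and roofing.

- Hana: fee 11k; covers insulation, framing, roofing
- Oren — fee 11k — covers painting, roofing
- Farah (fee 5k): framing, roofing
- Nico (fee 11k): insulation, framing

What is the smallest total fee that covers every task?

Choose Hana and Oren: together they cover insulation, framing, painting, roofing — every task.
Total fee: 11 + 11 = 22.

22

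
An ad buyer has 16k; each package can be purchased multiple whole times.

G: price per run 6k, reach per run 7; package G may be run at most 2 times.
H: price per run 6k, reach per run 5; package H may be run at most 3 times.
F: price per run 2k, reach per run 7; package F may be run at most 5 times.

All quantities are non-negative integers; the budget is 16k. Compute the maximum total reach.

42

Take 1×G and 5×F: price 16 ≤ 16, reach 1·7 + 5·7 = 42.
F has the best ratio (7/2) and is taken to its limit of 5; remaining capacity is filled optimally with the others.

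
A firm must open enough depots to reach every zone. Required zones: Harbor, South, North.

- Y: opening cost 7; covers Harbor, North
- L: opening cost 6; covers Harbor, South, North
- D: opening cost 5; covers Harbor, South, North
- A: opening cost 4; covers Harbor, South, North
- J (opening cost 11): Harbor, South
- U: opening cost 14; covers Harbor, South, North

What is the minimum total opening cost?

This is an integer covering problem.
A alone covers Harbor, South, North — every zone.
Total opening cost: 4.
No cover costs less than 4.

4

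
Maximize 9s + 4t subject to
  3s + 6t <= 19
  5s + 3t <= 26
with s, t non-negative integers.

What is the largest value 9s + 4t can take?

45

The continuous relaxation peaks at (5.2, 0) with value 46.80; rounding to a feasible lattice point costs some objective.
(s,t)=(5,0): 3·5+6·0=15≤19, 5·5+3·0=25≤26, objective 45.
(s,t)=(4,1): 3·4+6·1=18≤19, 5·4+3·1=23≤26, objective 40.
No feasible integer point exceeds 45.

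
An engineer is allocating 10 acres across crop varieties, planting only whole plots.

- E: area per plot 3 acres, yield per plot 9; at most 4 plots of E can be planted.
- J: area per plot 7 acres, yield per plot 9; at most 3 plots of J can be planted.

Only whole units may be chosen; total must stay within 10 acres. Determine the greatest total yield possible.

27

E has the best ratio (9/3); taking only E gives at most 3×9 = 27 (stopped by the area limit).
Optimal: 3×E: area 9 ≤ 10, yield 3·9 = 27.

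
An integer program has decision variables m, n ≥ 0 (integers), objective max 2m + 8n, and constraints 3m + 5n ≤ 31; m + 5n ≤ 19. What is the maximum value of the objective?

32

Relaxing integrality, the LP optimum is 32.80 at (m,n) = (6, 2.6), which is not an integer point.
(m,n)=(4,3): 3·4+5·3=27≤31, 1·4+5·3=19≤19, objective 32.
(m,n)=(3,3): 3·3+5·3=24≤31, 1·3+5·3=18≤19, objective 30.
Maximum is 32 at (m,n)=(4,3).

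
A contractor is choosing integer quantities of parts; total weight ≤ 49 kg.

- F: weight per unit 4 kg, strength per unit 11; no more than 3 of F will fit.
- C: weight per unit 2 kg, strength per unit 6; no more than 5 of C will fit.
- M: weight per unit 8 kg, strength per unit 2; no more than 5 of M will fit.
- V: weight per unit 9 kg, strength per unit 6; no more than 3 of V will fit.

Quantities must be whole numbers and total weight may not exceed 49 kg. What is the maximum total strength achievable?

This is a bounded integer knapsack.
Take 3×F, 5×C, and 3×V: weight 49 ≤ 49, strength 3·11 + 5·6 + 3·6 = 81.
C has the best ratio (6/2) and is taken to its limit of 5; remaining capacity is filled optimally with the others.

81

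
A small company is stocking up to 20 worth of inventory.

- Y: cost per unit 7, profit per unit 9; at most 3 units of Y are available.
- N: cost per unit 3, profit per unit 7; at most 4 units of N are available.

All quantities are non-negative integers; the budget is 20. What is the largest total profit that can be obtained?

37

This is a bounded integer knapsack.
Take 1×Y and 4×N: cost 19 ≤ 20, profit 1·9 + 4·7 = 37.
N has the best ratio (7/3) and is taken to its limit of 4; remaining capacity is filled optimally with the others.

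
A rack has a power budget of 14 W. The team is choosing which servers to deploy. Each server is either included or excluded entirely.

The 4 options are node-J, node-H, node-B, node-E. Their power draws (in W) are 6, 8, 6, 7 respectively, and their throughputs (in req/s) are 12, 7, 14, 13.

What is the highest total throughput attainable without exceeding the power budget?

27

node-B + node-E: power draw 6 + 7 = 13 ≤ 14, throughput 14 + 13 = 27.
node-J + node-B: power draw 6 + 6 = 12 ≤ 14, throughput 12 + 14 = 26.
Best is node-B and node-E with total throughput 27.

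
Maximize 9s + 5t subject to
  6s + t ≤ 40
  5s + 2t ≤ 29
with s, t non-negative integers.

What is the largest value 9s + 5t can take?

70

The continuous relaxation peaks at (0, 14.5) with value 72.50; rounding to a feasible lattice point costs some objective.
(s,t)=(0,14): 6·0+1·14=14≤40, 5·0+2·14=28≤29, objective 70.
(s,t)=(0,13): 6·0+1·13=13≤40, 5·0+2·13=26≤29, objective 65.
Maximum is 70 at (s,t)=(0,14).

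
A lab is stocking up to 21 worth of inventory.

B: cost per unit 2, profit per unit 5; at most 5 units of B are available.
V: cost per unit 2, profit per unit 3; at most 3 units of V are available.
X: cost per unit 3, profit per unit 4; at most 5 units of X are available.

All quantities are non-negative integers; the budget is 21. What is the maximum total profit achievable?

40

B has the best ratio (5/2); taking only B gives at most 5×5 = 25 (stopped by the supply cap of 5).
Mixing does better — 5×B, 1×V, and 3×X: cost 21 ≤ 21, profit 5·5 + 1·3 + 3·4 = 40.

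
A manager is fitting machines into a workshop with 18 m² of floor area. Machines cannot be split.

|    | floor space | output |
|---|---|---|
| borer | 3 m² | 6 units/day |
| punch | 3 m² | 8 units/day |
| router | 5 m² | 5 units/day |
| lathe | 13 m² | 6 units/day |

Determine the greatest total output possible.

19

Allowing fractional choices, the relaxed optimum would be about 22.2, but machines are indivisible.
punch + lathe: floor space 3 + 13 = 16 ≤ 18, output 8 + 6 = 14.
borer + punch + router: floor space 3 + 3 + 5 = 11 ≤ 18, output 6 + 8 + 5 = 19.
borer + punch: floor space 3 + 3 = 6 ≤ 18, output 6 + 8 = 14.
Best is borer, punch, and router with total output 19.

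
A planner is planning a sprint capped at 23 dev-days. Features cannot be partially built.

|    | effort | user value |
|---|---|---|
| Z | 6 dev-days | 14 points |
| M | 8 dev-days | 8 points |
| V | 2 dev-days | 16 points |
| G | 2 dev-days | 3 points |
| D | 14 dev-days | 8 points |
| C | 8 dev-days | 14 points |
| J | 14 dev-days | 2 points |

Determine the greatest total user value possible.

Allowing fractional choices, the relaxed optimum would be about 52.0, but features are indivisible.
Z + V + C: effort 6 + 2 + 8 = 16 ≤ 23, user value 14 + 16 + 14 = 44.
Z + M + V + G: effort 6 + 8 + 2 + 2 = 18 ≤ 23, user value 14 + 8 + 16 + 3 = 41.
Z + V + G + C: effort 6 + 2 + 2 + 8 = 18 ≤ 23, user value 14 + 16 + 3 + 14 = 47.
Best is Z, V, G, and C with total user value 47.

47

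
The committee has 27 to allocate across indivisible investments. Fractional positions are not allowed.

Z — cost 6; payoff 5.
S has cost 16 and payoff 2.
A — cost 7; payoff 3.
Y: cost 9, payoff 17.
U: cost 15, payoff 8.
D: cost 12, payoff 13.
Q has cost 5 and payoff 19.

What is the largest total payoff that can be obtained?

49

This is a 0-1 knapsack instance.
Take Y, D, and Q: cost 9 + 12 + 5 = 26 ≤ 27, payoff 17 + 13 + 19 = 49.
No other feasible combination does better.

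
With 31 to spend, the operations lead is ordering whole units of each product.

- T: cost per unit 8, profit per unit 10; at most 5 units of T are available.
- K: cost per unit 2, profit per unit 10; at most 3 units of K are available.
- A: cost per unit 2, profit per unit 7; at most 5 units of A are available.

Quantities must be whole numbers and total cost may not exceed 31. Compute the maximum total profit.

78

This is a bounded integer knapsack.
Take 2×T, 3×K, and 4×A: cost 30 ≤ 31, profit 2·10 + 3·10 + 4·7 = 78.
K has the best ratio (10/2) and is taken to its limit of 3; remaining capacity is filled optimally with the others.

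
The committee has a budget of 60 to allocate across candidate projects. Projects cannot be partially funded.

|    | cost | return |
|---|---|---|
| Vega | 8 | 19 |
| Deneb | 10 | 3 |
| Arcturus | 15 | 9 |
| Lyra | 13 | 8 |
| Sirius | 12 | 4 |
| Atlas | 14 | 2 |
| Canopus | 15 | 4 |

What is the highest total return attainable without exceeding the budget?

43

Allowing fractional choices, the relaxed optimum would be about 43.5, but projects are indivisible.
Vega + Arcturus + Lyra + Sirius: cost 8 + 15 + 13 + 12 = 48 ≤ 60, return 19 + 9 + 8 + 4 = 40.
Vega + Deneb + Arcturus + Lyra + Sirius: cost 8 + 10 + 15 + 13 + 12 = 58 ≤ 60, return 19 + 3 + 9 + 8 + 4 = 43.
Vega + Deneb + Arcturus + Lyra + Atlas: cost 8 + 10 + 15 + 13 + 14 = 60 ≤ 60, return 19 + 3 + 9 + 8 + 2 = 41.
Best is Vega, Deneb, Arcturus, Lyra, and Sirius with total return 43.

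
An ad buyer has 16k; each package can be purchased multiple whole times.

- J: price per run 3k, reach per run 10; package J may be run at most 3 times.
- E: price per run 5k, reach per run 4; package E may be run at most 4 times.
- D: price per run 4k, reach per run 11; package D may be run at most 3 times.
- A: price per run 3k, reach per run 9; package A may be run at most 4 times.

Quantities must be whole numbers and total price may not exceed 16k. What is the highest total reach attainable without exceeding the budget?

50

2×J, 1×D, and 2×A: price 16 ≤ 16, reach 2·10 + 1·11 + 2·9 = 49.
3×J, 1×D, and 1×A: price 16 ≤ 16, reach 3·10 + 1·11 + 1·9 = 50.
Best is 50.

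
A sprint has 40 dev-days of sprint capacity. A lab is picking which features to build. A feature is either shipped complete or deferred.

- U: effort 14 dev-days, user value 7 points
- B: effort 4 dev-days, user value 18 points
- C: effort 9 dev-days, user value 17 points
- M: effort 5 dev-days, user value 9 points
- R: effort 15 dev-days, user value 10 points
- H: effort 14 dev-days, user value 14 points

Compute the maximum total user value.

U + B + C + M: effort 14 + 4 + 9 + 5 = 32 ≤ 40, user value 7 + 18 + 17 + 9 = 51.
B + C + M + R: effort 4 + 9 + 5 + 15 = 33 ≤ 40, user value 18 + 17 + 9 + 10 = 54.
B + C + M + H: effort 4 + 9 + 5 + 14 = 32 ≤ 40, user value 18 + 17 + 9 + 14 = 58.
Best is B, C, M, and H with total user value 58.

58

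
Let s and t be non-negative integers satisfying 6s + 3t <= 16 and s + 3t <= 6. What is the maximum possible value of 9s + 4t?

(s,t)=(2,1): 6·2+3·1=15≤16, 1·2+3·1=5≤6, objective 22.
(s,t)=(2,0): 6·2+3·0=12≤16, 1·2+3·0=2≤6, objective 18.
The best lattice point is (2,1), giving 22.

22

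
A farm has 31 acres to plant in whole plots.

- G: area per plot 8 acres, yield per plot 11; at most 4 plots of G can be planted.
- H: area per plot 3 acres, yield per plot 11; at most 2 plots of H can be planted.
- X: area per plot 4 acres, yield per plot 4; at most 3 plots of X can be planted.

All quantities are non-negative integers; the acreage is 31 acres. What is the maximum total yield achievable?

2×G, 2×H, and 2×X: area 30 ≤ 31, yield 2·11 + 2·11 + 2·4 = 52.
3×G and 2×H: area 30 ≤ 31, yield 3·11 + 2·11 = 55.
Best is 55.

55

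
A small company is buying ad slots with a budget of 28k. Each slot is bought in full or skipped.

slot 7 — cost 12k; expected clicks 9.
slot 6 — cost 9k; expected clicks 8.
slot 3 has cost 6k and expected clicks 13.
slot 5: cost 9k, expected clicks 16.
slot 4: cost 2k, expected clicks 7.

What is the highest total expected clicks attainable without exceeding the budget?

Take slot 6, slot 3, slot 5, and slot 4: cost 9 + 6 + 9 + 2 = 26 ≤ 28, expected clicks 8 + 13 + 16 + 7 = 44.
No other feasible combination does better.

44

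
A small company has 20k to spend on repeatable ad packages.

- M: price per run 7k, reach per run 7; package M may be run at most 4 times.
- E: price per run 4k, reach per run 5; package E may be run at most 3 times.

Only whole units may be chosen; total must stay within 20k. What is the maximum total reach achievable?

This is a bounded integer knapsack.
1×M and 3×E: price 19 ≤ 20, reach 1·7 + 3·5 = 22.
2×M and 1×E: price 18 ≤ 20, reach 2·7 + 1·5 = 19.
Best is 22.

22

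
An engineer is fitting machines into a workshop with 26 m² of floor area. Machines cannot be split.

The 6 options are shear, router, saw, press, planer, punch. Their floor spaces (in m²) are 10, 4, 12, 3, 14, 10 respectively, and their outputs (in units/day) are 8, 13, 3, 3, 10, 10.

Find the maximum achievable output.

31

Treat it as a binary knapsack problem.
router + press + punch: floor space 4 + 3 + 10 = 17 ≤ 26, output 13 + 3 + 10 = 26.
shear + router + punch: floor space 10 + 4 + 10 = 24 ≤ 26, output 8 + 13 + 10 = 31.
router + press + planer: floor space 4 + 3 + 14 = 21 ≤ 26, output 13 + 3 + 10 = 26.
Best is shear, router, and punch with total output 31.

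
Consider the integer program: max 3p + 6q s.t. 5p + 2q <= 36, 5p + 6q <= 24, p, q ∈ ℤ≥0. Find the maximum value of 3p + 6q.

(p,q)=(0,4): 5·0+2·4=8≤36, 5·0+6·4=24≤24, objective 24.
(p,q)=(1,3): 5·1+2·3=11≤36, 5·1+6·3=23≤24, objective 21.
The best lattice point is (0,4), giving 24.

24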